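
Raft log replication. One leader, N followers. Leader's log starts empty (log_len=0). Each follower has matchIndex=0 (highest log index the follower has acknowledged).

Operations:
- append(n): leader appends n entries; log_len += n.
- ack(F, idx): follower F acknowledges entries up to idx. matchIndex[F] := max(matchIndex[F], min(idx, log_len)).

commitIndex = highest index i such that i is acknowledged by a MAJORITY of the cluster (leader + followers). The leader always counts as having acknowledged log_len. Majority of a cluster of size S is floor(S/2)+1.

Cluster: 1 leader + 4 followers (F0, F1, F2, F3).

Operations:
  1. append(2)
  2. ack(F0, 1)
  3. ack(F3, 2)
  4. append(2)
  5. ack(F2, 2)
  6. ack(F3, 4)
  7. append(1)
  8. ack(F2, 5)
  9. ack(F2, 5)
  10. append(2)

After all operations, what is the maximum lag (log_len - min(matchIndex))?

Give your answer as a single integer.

Op 1: append 2 -> log_len=2
Op 2: F0 acks idx 1 -> match: F0=1 F1=0 F2=0 F3=0; commitIndex=0
Op 3: F3 acks idx 2 -> match: F0=1 F1=0 F2=0 F3=2; commitIndex=1
Op 4: append 2 -> log_len=4
Op 5: F2 acks idx 2 -> match: F0=1 F1=0 F2=2 F3=2; commitIndex=2
Op 6: F3 acks idx 4 -> match: F0=1 F1=0 F2=2 F3=4; commitIndex=2
Op 7: append 1 -> log_len=5
Op 8: F2 acks idx 5 -> match: F0=1 F1=0 F2=5 F3=4; commitIndex=4
Op 9: F2 acks idx 5 -> match: F0=1 F1=0 F2=5 F3=4; commitIndex=4
Op 10: append 2 -> log_len=7

Answer: 7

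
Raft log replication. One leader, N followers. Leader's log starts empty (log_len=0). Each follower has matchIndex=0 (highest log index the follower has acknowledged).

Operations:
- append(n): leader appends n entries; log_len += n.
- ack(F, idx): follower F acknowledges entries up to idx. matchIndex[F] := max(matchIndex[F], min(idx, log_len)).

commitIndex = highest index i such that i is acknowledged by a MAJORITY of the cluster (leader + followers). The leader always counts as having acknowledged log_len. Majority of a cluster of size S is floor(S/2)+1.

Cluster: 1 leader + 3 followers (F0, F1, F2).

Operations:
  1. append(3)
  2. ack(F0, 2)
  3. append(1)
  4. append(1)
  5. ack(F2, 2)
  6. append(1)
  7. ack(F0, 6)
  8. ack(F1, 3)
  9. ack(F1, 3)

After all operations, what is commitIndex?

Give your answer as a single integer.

Op 1: append 3 -> log_len=3
Op 2: F0 acks idx 2 -> match: F0=2 F1=0 F2=0; commitIndex=0
Op 3: append 1 -> log_len=4
Op 4: append 1 -> log_len=5
Op 5: F2 acks idx 2 -> match: F0=2 F1=0 F2=2; commitIndex=2
Op 6: append 1 -> log_len=6
Op 7: F0 acks idx 6 -> match: F0=6 F1=0 F2=2; commitIndex=2
Op 8: F1 acks idx 3 -> match: F0=6 F1=3 F2=2; commitIndex=3
Op 9: F1 acks idx 3 -> match: F0=6 F1=3 F2=2; commitIndex=3

Answer: 3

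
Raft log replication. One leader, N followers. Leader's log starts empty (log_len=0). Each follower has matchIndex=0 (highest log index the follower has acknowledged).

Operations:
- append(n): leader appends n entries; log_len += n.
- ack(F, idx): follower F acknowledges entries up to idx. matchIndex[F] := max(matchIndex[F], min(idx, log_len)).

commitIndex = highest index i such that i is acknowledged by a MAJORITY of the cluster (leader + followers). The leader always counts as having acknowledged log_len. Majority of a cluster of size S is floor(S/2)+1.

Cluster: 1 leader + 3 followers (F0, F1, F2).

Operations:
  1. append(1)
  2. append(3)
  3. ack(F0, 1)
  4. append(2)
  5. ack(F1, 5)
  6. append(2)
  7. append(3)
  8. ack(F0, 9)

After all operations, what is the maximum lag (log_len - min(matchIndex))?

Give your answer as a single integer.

Op 1: append 1 -> log_len=1
Op 2: append 3 -> log_len=4
Op 3: F0 acks idx 1 -> match: F0=1 F1=0 F2=0; commitIndex=0
Op 4: append 2 -> log_len=6
Op 5: F1 acks idx 5 -> match: F0=1 F1=5 F2=0; commitIndex=1
Op 6: append 2 -> log_len=8
Op 7: append 3 -> log_len=11
Op 8: F0 acks idx 9 -> match: F0=9 F1=5 F2=0; commitIndex=5

Answer: 11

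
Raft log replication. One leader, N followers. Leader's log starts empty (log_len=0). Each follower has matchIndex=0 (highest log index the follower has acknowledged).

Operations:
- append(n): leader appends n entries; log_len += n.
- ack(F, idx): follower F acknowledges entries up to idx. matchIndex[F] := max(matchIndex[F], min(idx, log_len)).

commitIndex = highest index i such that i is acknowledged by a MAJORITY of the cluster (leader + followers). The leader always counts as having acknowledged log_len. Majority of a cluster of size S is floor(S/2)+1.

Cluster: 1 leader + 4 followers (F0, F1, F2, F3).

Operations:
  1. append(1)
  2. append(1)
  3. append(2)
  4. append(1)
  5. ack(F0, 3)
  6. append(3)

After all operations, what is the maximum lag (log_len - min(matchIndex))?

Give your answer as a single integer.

Answer: 8

Derivation:
Op 1: append 1 -> log_len=1
Op 2: append 1 -> log_len=2
Op 3: append 2 -> log_len=4
Op 4: append 1 -> log_len=5
Op 5: F0 acks idx 3 -> match: F0=3 F1=0 F2=0 F3=0; commitIndex=0
Op 6: append 3 -> log_len=8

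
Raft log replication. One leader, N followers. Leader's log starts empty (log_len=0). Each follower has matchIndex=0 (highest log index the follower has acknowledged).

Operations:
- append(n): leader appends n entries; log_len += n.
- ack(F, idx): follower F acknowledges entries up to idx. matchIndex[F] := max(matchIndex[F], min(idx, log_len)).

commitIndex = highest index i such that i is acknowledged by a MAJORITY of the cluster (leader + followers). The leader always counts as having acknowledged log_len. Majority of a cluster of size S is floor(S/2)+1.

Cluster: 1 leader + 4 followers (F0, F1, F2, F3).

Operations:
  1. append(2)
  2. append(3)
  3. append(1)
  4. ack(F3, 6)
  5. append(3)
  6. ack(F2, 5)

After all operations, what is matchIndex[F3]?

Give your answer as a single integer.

Op 1: append 2 -> log_len=2
Op 2: append 3 -> log_len=5
Op 3: append 1 -> log_len=6
Op 4: F3 acks idx 6 -> match: F0=0 F1=0 F2=0 F3=6; commitIndex=0
Op 5: append 3 -> log_len=9
Op 6: F2 acks idx 5 -> match: F0=0 F1=0 F2=5 F3=6; commitIndex=5

Answer: 6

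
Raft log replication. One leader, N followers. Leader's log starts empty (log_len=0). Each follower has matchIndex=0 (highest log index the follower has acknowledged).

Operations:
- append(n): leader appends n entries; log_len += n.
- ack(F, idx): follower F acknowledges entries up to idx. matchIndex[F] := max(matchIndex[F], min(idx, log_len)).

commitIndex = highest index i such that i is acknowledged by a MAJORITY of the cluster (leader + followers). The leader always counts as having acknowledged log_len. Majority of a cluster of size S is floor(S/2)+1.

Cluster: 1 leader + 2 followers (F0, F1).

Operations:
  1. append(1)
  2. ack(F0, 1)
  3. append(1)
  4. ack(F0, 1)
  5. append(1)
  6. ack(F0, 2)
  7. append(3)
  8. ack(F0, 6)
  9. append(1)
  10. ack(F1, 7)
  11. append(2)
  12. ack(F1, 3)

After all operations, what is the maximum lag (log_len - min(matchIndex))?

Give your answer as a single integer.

Op 1: append 1 -> log_len=1
Op 2: F0 acks idx 1 -> match: F0=1 F1=0; commitIndex=1
Op 3: append 1 -> log_len=2
Op 4: F0 acks idx 1 -> match: F0=1 F1=0; commitIndex=1
Op 5: append 1 -> log_len=3
Op 6: F0 acks idx 2 -> match: F0=2 F1=0; commitIndex=2
Op 7: append 3 -> log_len=6
Op 8: F0 acks idx 6 -> match: F0=6 F1=0; commitIndex=6
Op 9: append 1 -> log_len=7
Op 10: F1 acks idx 7 -> match: F0=6 F1=7; commitIndex=7
Op 11: append 2 -> log_len=9
Op 12: F1 acks idx 3 -> match: F0=6 F1=7; commitIndex=7

Answer: 3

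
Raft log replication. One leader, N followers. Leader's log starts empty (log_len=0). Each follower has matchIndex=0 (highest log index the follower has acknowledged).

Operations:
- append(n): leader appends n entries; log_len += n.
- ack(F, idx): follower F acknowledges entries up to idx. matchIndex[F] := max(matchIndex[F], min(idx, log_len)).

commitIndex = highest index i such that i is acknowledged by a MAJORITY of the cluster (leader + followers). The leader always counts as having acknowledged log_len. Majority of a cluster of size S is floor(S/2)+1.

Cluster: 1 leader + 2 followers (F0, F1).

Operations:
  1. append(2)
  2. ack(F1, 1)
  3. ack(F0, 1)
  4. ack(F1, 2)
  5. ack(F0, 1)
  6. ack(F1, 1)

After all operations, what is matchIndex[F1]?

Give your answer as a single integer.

Answer: 2

Derivation:
Op 1: append 2 -> log_len=2
Op 2: F1 acks idx 1 -> match: F0=0 F1=1; commitIndex=1
Op 3: F0 acks idx 1 -> match: F0=1 F1=1; commitIndex=1
Op 4: F1 acks idx 2 -> match: F0=1 F1=2; commitIndex=2
Op 5: F0 acks idx 1 -> match: F0=1 F1=2; commitIndex=2
Op 6: F1 acks idx 1 -> match: F0=1 F1=2; commitIndex=2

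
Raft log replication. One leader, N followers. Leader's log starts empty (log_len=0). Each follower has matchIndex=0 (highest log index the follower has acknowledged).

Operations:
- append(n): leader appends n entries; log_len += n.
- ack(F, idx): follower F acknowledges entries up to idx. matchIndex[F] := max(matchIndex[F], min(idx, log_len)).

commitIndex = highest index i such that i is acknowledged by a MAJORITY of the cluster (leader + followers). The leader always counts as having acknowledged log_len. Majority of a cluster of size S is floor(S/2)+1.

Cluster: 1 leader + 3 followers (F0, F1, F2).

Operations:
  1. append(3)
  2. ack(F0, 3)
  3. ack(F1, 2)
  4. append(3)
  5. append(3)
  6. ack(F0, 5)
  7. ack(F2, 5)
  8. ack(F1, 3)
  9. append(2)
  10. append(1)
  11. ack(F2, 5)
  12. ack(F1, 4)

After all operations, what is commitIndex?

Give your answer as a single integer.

Answer: 5

Derivation:
Op 1: append 3 -> log_len=3
Op 2: F0 acks idx 3 -> match: F0=3 F1=0 F2=0; commitIndex=0
Op 3: F1 acks idx 2 -> match: F0=3 F1=2 F2=0; commitIndex=2
Op 4: append 3 -> log_len=6
Op 5: append 3 -> log_len=9
Op 6: F0 acks idx 5 -> match: F0=5 F1=2 F2=0; commitIndex=2
Op 7: F2 acks idx 5 -> match: F0=5 F1=2 F2=5; commitIndex=5
Op 8: F1 acks idx 3 -> match: F0=5 F1=3 F2=5; commitIndex=5
Op 9: append 2 -> log_len=11
Op 10: append 1 -> log_len=12
Op 11: F2 acks idx 5 -> match: F0=5 F1=3 F2=5; commitIndex=5
Op 12: F1 acks idx 4 -> match: F0=5 F1=4 F2=5; commitIndex=5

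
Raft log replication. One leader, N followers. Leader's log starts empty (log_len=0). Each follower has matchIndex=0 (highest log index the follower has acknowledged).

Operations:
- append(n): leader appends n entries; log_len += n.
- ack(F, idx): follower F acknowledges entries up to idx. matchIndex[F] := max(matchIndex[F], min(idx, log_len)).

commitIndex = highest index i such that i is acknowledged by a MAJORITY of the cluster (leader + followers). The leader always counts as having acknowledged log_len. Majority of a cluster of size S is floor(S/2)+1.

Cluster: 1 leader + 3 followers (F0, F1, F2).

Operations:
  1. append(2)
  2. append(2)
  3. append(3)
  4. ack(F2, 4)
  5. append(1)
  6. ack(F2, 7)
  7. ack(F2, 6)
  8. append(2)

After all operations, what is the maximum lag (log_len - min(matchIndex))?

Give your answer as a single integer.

Op 1: append 2 -> log_len=2
Op 2: append 2 -> log_len=4
Op 3: append 3 -> log_len=7
Op 4: F2 acks idx 4 -> match: F0=0 F1=0 F2=4; commitIndex=0
Op 5: append 1 -> log_len=8
Op 6: F2 acks idx 7 -> match: F0=0 F1=0 F2=7; commitIndex=0
Op 7: F2 acks idx 6 -> match: F0=0 F1=0 F2=7; commitIndex=0
Op 8: append 2 -> log_len=10

Answer: 10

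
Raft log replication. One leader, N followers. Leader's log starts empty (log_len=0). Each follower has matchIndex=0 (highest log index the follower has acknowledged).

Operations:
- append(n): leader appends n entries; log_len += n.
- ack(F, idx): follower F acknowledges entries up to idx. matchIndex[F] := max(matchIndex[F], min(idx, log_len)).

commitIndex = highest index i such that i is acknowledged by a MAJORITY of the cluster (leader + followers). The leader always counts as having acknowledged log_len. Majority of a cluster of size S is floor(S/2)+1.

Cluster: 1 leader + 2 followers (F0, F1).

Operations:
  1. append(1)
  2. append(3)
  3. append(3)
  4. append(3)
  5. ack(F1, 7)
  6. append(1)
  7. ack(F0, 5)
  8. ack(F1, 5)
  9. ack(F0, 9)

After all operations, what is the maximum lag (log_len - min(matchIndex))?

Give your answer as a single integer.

Op 1: append 1 -> log_len=1
Op 2: append 3 -> log_len=4
Op 3: append 3 -> log_len=7
Op 4: append 3 -> log_len=10
Op 5: F1 acks idx 7 -> match: F0=0 F1=7; commitIndex=7
Op 6: append 1 -> log_len=11
Op 7: F0 acks idx 5 -> match: F0=5 F1=7; commitIndex=7
Op 8: F1 acks idx 5 -> match: F0=5 F1=7; commitIndex=7
Op 9: F0 acks idx 9 -> match: F0=9 F1=7; commitIndex=9

Answer: 4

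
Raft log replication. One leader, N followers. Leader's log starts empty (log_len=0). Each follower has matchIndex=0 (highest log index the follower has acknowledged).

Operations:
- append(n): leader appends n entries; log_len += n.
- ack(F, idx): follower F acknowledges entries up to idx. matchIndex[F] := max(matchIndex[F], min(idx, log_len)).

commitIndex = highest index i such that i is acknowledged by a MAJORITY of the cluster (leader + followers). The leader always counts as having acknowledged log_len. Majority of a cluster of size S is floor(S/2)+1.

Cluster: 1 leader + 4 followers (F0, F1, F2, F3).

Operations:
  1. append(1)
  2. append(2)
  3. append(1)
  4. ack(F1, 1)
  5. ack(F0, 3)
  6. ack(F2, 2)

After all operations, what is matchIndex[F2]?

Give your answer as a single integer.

Op 1: append 1 -> log_len=1
Op 2: append 2 -> log_len=3
Op 3: append 1 -> log_len=4
Op 4: F1 acks idx 1 -> match: F0=0 F1=1 F2=0 F3=0; commitIndex=0
Op 5: F0 acks idx 3 -> match: F0=3 F1=1 F2=0 F3=0; commitIndex=1
Op 6: F2 acks idx 2 -> match: F0=3 F1=1 F2=2 F3=0; commitIndex=2

Answer: 2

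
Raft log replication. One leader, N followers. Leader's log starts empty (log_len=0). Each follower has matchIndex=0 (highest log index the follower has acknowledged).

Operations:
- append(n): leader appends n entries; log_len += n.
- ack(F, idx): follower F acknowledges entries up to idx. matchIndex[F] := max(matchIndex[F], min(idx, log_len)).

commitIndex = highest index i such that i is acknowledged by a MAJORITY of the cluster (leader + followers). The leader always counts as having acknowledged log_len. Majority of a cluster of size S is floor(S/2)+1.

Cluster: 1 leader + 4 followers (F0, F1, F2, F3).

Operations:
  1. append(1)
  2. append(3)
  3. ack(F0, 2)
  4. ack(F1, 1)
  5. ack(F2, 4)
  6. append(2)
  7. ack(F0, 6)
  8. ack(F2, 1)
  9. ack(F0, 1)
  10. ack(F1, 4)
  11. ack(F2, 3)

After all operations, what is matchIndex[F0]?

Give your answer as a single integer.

Answer: 6

Derivation:
Op 1: append 1 -> log_len=1
Op 2: append 3 -> log_len=4
Op 3: F0 acks idx 2 -> match: F0=2 F1=0 F2=0 F3=0; commitIndex=0
Op 4: F1 acks idx 1 -> match: F0=2 F1=1 F2=0 F3=0; commitIndex=1
Op 5: F2 acks idx 4 -> match: F0=2 F1=1 F2=4 F3=0; commitIndex=2
Op 6: append 2 -> log_len=6
Op 7: F0 acks idx 6 -> match: F0=6 F1=1 F2=4 F3=0; commitIndex=4
Op 8: F2 acks idx 1 -> match: F0=6 F1=1 F2=4 F3=0; commitIndex=4
Op 9: F0 acks idx 1 -> match: F0=6 F1=1 F2=4 F3=0; commitIndex=4
Op 10: F1 acks idx 4 -> match: F0=6 F1=4 F2=4 F3=0; commitIndex=4
Op 11: F2 acks idx 3 -> match: F0=6 F1=4 F2=4 F3=0; commitIndex=4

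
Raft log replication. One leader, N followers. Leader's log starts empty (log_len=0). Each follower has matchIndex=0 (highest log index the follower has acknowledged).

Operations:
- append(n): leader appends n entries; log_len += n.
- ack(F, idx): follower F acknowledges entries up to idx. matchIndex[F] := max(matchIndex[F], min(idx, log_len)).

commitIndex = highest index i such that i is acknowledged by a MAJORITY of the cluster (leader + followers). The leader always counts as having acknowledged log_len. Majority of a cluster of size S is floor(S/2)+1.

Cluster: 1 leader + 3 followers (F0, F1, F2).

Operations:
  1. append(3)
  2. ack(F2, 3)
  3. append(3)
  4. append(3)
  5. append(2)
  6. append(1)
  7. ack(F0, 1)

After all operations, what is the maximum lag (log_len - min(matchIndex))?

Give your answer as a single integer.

Op 1: append 3 -> log_len=3
Op 2: F2 acks idx 3 -> match: F0=0 F1=0 F2=3; commitIndex=0
Op 3: append 3 -> log_len=6
Op 4: append 3 -> log_len=9
Op 5: append 2 -> log_len=11
Op 6: append 1 -> log_len=12
Op 7: F0 acks idx 1 -> match: F0=1 F1=0 F2=3; commitIndex=1

Answer: 12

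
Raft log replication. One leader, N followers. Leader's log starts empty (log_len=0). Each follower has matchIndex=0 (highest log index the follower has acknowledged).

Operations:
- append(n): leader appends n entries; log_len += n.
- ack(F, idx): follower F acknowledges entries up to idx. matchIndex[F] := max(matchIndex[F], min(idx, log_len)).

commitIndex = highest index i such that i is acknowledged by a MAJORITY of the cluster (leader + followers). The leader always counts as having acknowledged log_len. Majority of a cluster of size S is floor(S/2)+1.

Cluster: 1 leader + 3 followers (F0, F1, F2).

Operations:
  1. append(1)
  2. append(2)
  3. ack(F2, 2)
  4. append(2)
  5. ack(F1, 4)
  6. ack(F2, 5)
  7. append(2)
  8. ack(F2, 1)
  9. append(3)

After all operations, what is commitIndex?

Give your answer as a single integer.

Answer: 4

Derivation:
Op 1: append 1 -> log_len=1
Op 2: append 2 -> log_len=3
Op 3: F2 acks idx 2 -> match: F0=0 F1=0 F2=2; commitIndex=0
Op 4: append 2 -> log_len=5
Op 5: F1 acks idx 4 -> match: F0=0 F1=4 F2=2; commitIndex=2
Op 6: F2 acks idx 5 -> match: F0=0 F1=4 F2=5; commitIndex=4
Op 7: append 2 -> log_len=7
Op 8: F2 acks idx 1 -> match: F0=0 F1=4 F2=5; commitIndex=4
Op 9: append 3 -> log_len=10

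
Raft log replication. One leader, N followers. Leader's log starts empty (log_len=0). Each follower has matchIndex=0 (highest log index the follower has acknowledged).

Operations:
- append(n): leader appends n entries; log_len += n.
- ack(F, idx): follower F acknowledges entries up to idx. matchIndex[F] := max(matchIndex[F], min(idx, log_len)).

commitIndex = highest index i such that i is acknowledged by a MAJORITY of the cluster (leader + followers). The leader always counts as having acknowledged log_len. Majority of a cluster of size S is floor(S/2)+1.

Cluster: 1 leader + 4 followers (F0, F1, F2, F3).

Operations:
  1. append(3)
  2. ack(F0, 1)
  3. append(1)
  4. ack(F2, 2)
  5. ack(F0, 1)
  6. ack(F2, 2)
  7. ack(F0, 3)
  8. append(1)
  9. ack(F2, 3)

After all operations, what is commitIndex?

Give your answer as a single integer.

Answer: 3

Derivation:
Op 1: append 3 -> log_len=3
Op 2: F0 acks idx 1 -> match: F0=1 F1=0 F2=0 F3=0; commitIndex=0
Op 3: append 1 -> log_len=4
Op 4: F2 acks idx 2 -> match: F0=1 F1=0 F2=2 F3=0; commitIndex=1
Op 5: F0 acks idx 1 -> match: F0=1 F1=0 F2=2 F3=0; commitIndex=1
Op 6: F2 acks idx 2 -> match: F0=1 F1=0 F2=2 F3=0; commitIndex=1
Op 7: F0 acks idx 3 -> match: F0=3 F1=0 F2=2 F3=0; commitIndex=2
Op 8: append 1 -> log_len=5
Op 9: F2 acks idx 3 -> match: F0=3 F1=0 F2=3 F3=0; commitIndex=3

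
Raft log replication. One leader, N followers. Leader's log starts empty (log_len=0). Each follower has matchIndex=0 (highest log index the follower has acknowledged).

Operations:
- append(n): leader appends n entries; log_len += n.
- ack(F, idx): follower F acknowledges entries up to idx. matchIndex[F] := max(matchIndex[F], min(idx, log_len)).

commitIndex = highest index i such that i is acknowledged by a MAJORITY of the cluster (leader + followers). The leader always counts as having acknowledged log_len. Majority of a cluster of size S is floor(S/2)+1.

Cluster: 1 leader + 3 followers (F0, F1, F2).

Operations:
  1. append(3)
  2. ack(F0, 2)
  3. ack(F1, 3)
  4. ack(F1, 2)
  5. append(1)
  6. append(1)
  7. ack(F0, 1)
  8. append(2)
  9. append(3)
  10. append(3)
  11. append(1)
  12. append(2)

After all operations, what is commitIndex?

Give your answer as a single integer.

Answer: 2

Derivation:
Op 1: append 3 -> log_len=3
Op 2: F0 acks idx 2 -> match: F0=2 F1=0 F2=0; commitIndex=0
Op 3: F1 acks idx 3 -> match: F0=2 F1=3 F2=0; commitIndex=2
Op 4: F1 acks idx 2 -> match: F0=2 F1=3 F2=0; commitIndex=2
Op 5: append 1 -> log_len=4
Op 6: append 1 -> log_len=5
Op 7: F0 acks idx 1 -> match: F0=2 F1=3 F2=0; commitIndex=2
Op 8: append 2 -> log_len=7
Op 9: append 3 -> log_len=10
Op 10: append 3 -> log_len=13
Op 11: append 1 -> log_len=14
Op 12: append 2 -> log_len=16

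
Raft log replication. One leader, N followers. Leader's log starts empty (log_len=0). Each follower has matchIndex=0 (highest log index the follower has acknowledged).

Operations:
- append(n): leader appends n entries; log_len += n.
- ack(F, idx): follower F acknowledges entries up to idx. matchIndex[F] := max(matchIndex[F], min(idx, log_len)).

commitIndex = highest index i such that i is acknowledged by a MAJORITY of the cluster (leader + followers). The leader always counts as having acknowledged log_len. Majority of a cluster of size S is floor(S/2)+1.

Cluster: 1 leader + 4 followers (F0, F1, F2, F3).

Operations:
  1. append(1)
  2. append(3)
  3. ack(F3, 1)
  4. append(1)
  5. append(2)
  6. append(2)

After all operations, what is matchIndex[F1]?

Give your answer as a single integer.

Op 1: append 1 -> log_len=1
Op 2: append 3 -> log_len=4
Op 3: F3 acks idx 1 -> match: F0=0 F1=0 F2=0 F3=1; commitIndex=0
Op 4: append 1 -> log_len=5
Op 5: append 2 -> log_len=7
Op 6: append 2 -> log_len=9

Answer: 0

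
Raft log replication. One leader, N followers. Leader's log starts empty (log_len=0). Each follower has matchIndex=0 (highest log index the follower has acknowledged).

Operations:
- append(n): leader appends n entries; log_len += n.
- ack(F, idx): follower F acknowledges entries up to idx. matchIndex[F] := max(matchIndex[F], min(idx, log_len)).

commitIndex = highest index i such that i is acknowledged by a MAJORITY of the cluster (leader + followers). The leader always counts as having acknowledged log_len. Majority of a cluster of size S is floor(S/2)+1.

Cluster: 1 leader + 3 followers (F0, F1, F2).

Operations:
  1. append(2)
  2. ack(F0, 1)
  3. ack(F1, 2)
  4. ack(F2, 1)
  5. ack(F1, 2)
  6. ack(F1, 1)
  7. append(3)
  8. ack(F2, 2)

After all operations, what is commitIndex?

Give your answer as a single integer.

Op 1: append 2 -> log_len=2
Op 2: F0 acks idx 1 -> match: F0=1 F1=0 F2=0; commitIndex=0
Op 3: F1 acks idx 2 -> match: F0=1 F1=2 F2=0; commitIndex=1
Op 4: F2 acks idx 1 -> match: F0=1 F1=2 F2=1; commitIndex=1
Op 5: F1 acks idx 2 -> match: F0=1 F1=2 F2=1; commitIndex=1
Op 6: F1 acks idx 1 -> match: F0=1 F1=2 F2=1; commitIndex=1
Op 7: append 3 -> log_len=5
Op 8: F2 acks idx 2 -> match: F0=1 F1=2 F2=2; commitIndex=2

Answer: 2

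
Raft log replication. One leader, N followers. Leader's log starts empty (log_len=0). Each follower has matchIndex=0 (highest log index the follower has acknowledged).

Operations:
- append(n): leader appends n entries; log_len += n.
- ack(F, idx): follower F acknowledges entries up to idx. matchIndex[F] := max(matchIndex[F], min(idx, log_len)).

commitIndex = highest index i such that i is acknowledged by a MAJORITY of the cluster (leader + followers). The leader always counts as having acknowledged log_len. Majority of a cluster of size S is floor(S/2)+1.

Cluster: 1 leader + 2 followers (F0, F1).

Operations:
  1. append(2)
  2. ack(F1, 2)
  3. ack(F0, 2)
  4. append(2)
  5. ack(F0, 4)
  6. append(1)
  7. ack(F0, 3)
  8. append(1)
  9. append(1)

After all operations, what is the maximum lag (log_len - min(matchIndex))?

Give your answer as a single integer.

Answer: 5

Derivation:
Op 1: append 2 -> log_len=2
Op 2: F1 acks idx 2 -> match: F0=0 F1=2; commitIndex=2
Op 3: F0 acks idx 2 -> match: F0=2 F1=2; commitIndex=2
Op 4: append 2 -> log_len=4
Op 5: F0 acks idx 4 -> match: F0=4 F1=2; commitIndex=4
Op 6: append 1 -> log_len=5
Op 7: F0 acks idx 3 -> match: F0=4 F1=2; commitIndex=4
Op 8: append 1 -> log_len=6
Op 9: append 1 -> log_len=7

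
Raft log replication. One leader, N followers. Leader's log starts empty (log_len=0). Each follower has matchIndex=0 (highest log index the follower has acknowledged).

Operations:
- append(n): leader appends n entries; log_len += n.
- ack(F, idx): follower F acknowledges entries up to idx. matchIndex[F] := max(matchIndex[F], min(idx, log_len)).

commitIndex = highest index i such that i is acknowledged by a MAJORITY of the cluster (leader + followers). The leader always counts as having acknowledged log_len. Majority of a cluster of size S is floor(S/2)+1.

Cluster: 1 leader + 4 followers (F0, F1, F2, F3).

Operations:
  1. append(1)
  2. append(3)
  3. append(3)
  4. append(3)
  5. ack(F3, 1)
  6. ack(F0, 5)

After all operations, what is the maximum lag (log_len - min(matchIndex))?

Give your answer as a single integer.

Op 1: append 1 -> log_len=1
Op 2: append 3 -> log_len=4
Op 3: append 3 -> log_len=7
Op 4: append 3 -> log_len=10
Op 5: F3 acks idx 1 -> match: F0=0 F1=0 F2=0 F3=1; commitIndex=0
Op 6: F0 acks idx 5 -> match: F0=5 F1=0 F2=0 F3=1; commitIndex=1

Answer: 10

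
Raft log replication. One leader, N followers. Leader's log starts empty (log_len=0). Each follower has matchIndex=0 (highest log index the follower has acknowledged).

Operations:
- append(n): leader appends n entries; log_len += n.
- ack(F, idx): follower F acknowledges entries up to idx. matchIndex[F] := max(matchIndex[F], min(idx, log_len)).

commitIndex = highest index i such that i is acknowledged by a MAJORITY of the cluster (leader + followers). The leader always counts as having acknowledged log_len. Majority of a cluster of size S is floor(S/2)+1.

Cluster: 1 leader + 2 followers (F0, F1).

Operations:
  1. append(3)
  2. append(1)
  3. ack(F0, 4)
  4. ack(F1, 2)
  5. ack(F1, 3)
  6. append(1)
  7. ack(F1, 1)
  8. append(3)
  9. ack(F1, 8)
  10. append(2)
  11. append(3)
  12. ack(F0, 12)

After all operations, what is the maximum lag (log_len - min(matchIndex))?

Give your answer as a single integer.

Op 1: append 3 -> log_len=3
Op 2: append 1 -> log_len=4
Op 3: F0 acks idx 4 -> match: F0=4 F1=0; commitIndex=4
Op 4: F1 acks idx 2 -> match: F0=4 F1=2; commitIndex=4
Op 5: F1 acks idx 3 -> match: F0=4 F1=3; commitIndex=4
Op 6: append 1 -> log_len=5
Op 7: F1 acks idx 1 -> match: F0=4 F1=3; commitIndex=4
Op 8: append 3 -> log_len=8
Op 9: F1 acks idx 8 -> match: F0=4 F1=8; commitIndex=8
Op 10: append 2 -> log_len=10
Op 11: append 3 -> log_len=13
Op 12: F0 acks idx 12 -> match: F0=12 F1=8; commitIndex=12

Answer: 5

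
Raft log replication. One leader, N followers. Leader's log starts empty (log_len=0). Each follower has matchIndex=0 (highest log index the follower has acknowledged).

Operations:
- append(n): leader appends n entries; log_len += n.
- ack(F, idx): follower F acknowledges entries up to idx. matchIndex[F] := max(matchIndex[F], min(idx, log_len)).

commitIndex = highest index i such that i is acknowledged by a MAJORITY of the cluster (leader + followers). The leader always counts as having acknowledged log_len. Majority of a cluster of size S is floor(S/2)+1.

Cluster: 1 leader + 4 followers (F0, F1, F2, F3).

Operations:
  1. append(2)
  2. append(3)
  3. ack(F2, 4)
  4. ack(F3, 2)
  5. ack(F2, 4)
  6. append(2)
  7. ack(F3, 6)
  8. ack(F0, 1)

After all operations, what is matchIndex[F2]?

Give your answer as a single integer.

Op 1: append 2 -> log_len=2
Op 2: append 3 -> log_len=5
Op 3: F2 acks idx 4 -> match: F0=0 F1=0 F2=4 F3=0; commitIndex=0
Op 4: F3 acks idx 2 -> match: F0=0 F1=0 F2=4 F3=2; commitIndex=2
Op 5: F2 acks idx 4 -> match: F0=0 F1=0 F2=4 F3=2; commitIndex=2
Op 6: append 2 -> log_len=7
Op 7: F3 acks idx 6 -> match: F0=0 F1=0 F2=4 F3=6; commitIndex=4
Op 8: F0 acks idx 1 -> match: F0=1 F1=0 F2=4 F3=6; commitIndex=4

Answer: 4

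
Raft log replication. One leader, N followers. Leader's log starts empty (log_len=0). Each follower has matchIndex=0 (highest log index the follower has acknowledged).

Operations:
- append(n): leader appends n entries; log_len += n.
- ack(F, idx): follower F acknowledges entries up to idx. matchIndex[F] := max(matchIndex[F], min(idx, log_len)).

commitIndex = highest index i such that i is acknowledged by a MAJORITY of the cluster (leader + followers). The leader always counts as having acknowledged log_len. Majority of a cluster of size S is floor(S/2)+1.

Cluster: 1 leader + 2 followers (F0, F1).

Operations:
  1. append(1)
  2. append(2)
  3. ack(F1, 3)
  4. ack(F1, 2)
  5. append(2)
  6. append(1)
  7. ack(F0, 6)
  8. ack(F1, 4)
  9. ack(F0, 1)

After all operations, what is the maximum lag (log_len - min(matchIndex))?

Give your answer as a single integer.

Op 1: append 1 -> log_len=1
Op 2: append 2 -> log_len=3
Op 3: F1 acks idx 3 -> match: F0=0 F1=3; commitIndex=3
Op 4: F1 acks idx 2 -> match: F0=0 F1=3; commitIndex=3
Op 5: append 2 -> log_len=5
Op 6: append 1 -> log_len=6
Op 7: F0 acks idx 6 -> match: F0=6 F1=3; commitIndex=6
Op 8: F1 acks idx 4 -> match: F0=6 F1=4; commitIndex=6
Op 9: F0 acks idx 1 -> match: F0=6 F1=4; commitIndex=6

Answer: 2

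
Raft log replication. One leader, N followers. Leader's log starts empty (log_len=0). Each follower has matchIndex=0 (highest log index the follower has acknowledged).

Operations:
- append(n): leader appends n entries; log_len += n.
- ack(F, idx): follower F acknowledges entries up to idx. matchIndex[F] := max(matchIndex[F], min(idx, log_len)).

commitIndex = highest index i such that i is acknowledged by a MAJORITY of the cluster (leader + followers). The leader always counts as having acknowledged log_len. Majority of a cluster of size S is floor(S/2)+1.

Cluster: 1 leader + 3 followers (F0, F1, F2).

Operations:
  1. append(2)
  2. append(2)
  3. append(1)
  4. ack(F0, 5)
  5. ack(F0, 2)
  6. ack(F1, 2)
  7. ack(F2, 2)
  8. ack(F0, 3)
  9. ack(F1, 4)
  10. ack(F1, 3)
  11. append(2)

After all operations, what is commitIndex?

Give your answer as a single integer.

Answer: 4

Derivation:
Op 1: append 2 -> log_len=2
Op 2: append 2 -> log_len=4
Op 3: append 1 -> log_len=5
Op 4: F0 acks idx 5 -> match: F0=5 F1=0 F2=0; commitIndex=0
Op 5: F0 acks idx 2 -> match: F0=5 F1=0 F2=0; commitIndex=0
Op 6: F1 acks idx 2 -> match: F0=5 F1=2 F2=0; commitIndex=2
Op 7: F2 acks idx 2 -> match: F0=5 F1=2 F2=2; commitIndex=2
Op 8: F0 acks idx 3 -> match: F0=5 F1=2 F2=2; commitIndex=2
Op 9: F1 acks idx 4 -> match: F0=5 F1=4 F2=2; commitIndex=4
Op 10: F1 acks idx 3 -> match: F0=5 F1=4 F2=2; commitIndex=4
Op 11: append 2 -> log_len=7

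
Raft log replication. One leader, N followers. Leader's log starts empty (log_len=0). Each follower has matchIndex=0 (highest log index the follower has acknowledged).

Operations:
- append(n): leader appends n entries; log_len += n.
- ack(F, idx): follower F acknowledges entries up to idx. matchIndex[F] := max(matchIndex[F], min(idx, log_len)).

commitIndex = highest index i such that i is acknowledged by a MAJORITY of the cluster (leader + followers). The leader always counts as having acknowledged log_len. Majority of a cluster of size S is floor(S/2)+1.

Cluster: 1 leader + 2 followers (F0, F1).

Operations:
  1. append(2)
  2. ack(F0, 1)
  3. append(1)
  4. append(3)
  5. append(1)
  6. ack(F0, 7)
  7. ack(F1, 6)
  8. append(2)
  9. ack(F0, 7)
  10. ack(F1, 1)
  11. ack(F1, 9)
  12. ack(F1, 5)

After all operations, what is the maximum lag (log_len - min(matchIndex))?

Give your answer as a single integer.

Answer: 2

Derivation:
Op 1: append 2 -> log_len=2
Op 2: F0 acks idx 1 -> match: F0=1 F1=0; commitIndex=1
Op 3: append 1 -> log_len=3
Op 4: append 3 -> log_len=6
Op 5: append 1 -> log_len=7
Op 6: F0 acks idx 7 -> match: F0=7 F1=0; commitIndex=7
Op 7: F1 acks idx 6 -> match: F0=7 F1=6; commitIndex=7
Op 8: append 2 -> log_len=9
Op 9: F0 acks idx 7 -> match: F0=7 F1=6; commitIndex=7
Op 10: F1 acks idx 1 -> match: F0=7 F1=6; commitIndex=7
Op 11: F1 acks idx 9 -> match: F0=7 F1=9; commitIndex=9
Op 12: F1 acks idx 5 -> match: F0=7 F1=9; commitIndex=9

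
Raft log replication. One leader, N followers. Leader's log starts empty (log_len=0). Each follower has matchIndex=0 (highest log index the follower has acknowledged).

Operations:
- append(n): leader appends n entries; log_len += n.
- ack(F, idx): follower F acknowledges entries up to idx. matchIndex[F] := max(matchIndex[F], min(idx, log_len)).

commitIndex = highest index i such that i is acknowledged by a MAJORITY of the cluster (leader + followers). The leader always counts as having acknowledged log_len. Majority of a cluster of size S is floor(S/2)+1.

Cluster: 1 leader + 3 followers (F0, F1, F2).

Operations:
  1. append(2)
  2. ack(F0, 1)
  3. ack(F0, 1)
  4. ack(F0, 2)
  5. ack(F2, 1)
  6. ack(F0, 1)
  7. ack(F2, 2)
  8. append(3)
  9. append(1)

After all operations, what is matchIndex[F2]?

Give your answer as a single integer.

Op 1: append 2 -> log_len=2
Op 2: F0 acks idx 1 -> match: F0=1 F1=0 F2=0; commitIndex=0
Op 3: F0 acks idx 1 -> match: F0=1 F1=0 F2=0; commitIndex=0
Op 4: F0 acks idx 2 -> match: F0=2 F1=0 F2=0; commitIndex=0
Op 5: F2 acks idx 1 -> match: F0=2 F1=0 F2=1; commitIndex=1
Op 6: F0 acks idx 1 -> match: F0=2 F1=0 F2=1; commitIndex=1
Op 7: F2 acks idx 2 -> match: F0=2 F1=0 F2=2; commitIndex=2
Op 8: append 3 -> log_len=5
Op 9: append 1 -> log_len=6

Answer: 2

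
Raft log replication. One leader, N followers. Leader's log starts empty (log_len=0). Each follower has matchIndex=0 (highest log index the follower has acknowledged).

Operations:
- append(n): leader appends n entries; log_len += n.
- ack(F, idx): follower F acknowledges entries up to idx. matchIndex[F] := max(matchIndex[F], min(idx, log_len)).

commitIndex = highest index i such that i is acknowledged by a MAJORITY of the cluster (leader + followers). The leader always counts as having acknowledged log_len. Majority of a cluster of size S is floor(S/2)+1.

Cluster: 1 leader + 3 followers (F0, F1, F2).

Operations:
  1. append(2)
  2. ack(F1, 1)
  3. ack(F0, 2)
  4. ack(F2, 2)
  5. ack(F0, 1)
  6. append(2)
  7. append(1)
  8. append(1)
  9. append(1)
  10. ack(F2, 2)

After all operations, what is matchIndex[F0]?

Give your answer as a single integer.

Op 1: append 2 -> log_len=2
Op 2: F1 acks idx 1 -> match: F0=0 F1=1 F2=0; commitIndex=0
Op 3: F0 acks idx 2 -> match: F0=2 F1=1 F2=0; commitIndex=1
Op 4: F2 acks idx 2 -> match: F0=2 F1=1 F2=2; commitIndex=2
Op 5: F0 acks idx 1 -> match: F0=2 F1=1 F2=2; commitIndex=2
Op 6: append 2 -> log_len=4
Op 7: append 1 -> log_len=5
Op 8: append 1 -> log_len=6
Op 9: append 1 -> log_len=7
Op 10: F2 acks idx 2 -> match: F0=2 F1=1 F2=2; commitIndex=2

Answer: 2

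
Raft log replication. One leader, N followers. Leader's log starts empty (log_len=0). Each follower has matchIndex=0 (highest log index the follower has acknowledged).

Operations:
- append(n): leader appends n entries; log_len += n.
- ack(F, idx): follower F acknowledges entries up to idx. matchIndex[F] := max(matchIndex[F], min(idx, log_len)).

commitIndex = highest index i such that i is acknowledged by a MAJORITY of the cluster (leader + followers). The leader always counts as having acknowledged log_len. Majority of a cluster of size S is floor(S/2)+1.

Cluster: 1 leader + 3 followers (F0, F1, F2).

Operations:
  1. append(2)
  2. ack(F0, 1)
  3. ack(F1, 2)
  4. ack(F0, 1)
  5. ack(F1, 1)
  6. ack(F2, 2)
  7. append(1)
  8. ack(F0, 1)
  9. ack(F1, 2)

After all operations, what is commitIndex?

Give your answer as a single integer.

Op 1: append 2 -> log_len=2
Op 2: F0 acks idx 1 -> match: F0=1 F1=0 F2=0; commitIndex=0
Op 3: F1 acks idx 2 -> match: F0=1 F1=2 F2=0; commitIndex=1
Op 4: F0 acks idx 1 -> match: F0=1 F1=2 F2=0; commitIndex=1
Op 5: F1 acks idx 1 -> match: F0=1 F1=2 F2=0; commitIndex=1
Op 6: F2 acks idx 2 -> match: F0=1 F1=2 F2=2; commitIndex=2
Op 7: append 1 -> log_len=3
Op 8: F0 acks idx 1 -> match: F0=1 F1=2 F2=2; commitIndex=2
Op 9: F1 acks idx 2 -> match: F0=1 F1=2 F2=2; commitIndex=2

Answer: 2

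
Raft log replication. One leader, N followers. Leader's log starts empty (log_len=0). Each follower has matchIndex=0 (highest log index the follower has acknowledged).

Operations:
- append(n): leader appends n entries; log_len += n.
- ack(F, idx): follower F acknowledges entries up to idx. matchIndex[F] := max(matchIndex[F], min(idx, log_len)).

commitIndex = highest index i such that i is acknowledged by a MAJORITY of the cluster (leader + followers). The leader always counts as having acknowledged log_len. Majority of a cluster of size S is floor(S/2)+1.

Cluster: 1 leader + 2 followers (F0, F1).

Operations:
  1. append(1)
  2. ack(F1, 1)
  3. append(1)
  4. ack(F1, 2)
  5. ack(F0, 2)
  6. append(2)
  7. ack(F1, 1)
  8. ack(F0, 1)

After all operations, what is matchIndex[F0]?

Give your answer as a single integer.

Answer: 2

Derivation:
Op 1: append 1 -> log_len=1
Op 2: F1 acks idx 1 -> match: F0=0 F1=1; commitIndex=1
Op 3: append 1 -> log_len=2
Op 4: F1 acks idx 2 -> match: F0=0 F1=2; commitIndex=2
Op 5: F0 acks idx 2 -> match: F0=2 F1=2; commitIndex=2
Op 6: append 2 -> log_len=4
Op 7: F1 acks idx 1 -> match: F0=2 F1=2; commitIndex=2
Op 8: F0 acks idx 1 -> match: F0=2 F1=2; commitIndex=2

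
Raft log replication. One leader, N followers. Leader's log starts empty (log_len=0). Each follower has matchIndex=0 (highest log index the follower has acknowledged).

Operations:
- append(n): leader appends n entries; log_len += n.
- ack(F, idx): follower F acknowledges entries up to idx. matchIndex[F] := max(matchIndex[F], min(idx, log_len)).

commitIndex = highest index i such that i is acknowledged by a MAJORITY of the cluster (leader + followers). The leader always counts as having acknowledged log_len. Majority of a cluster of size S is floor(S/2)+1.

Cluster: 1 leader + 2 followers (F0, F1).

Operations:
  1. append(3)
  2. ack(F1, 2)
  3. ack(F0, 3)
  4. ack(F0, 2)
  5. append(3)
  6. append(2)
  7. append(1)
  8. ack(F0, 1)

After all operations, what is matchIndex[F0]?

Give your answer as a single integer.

Op 1: append 3 -> log_len=3
Op 2: F1 acks idx 2 -> match: F0=0 F1=2; commitIndex=2
Op 3: F0 acks idx 3 -> match: F0=3 F1=2; commitIndex=3
Op 4: F0 acks idx 2 -> match: F0=3 F1=2; commitIndex=3
Op 5: append 3 -> log_len=6
Op 6: append 2 -> log_len=8
Op 7: append 1 -> log_len=9
Op 8: F0 acks idx 1 -> match: F0=3 F1=2; commitIndex=3

Answer: 3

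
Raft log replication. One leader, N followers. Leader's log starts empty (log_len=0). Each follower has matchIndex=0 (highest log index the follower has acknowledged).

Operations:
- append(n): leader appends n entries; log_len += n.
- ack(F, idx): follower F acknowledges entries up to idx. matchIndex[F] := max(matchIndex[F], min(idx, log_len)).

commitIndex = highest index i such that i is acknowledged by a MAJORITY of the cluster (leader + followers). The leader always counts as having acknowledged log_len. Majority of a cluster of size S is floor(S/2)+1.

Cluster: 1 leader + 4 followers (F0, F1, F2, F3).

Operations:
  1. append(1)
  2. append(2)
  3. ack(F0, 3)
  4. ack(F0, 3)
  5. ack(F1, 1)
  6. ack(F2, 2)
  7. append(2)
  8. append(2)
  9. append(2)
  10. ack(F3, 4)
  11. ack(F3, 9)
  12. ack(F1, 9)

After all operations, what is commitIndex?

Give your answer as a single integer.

Op 1: append 1 -> log_len=1
Op 2: append 2 -> log_len=3
Op 3: F0 acks idx 3 -> match: F0=3 F1=0 F2=0 F3=0; commitIndex=0
Op 4: F0 acks idx 3 -> match: F0=3 F1=0 F2=0 F3=0; commitIndex=0
Op 5: F1 acks idx 1 -> match: F0=3 F1=1 F2=0 F3=0; commitIndex=1
Op 6: F2 acks idx 2 -> match: F0=3 F1=1 F2=2 F3=0; commitIndex=2
Op 7: append 2 -> log_len=5
Op 8: append 2 -> log_len=7
Op 9: append 2 -> log_len=9
Op 10: F3 acks idx 4 -> match: F0=3 F1=1 F2=2 F3=4; commitIndex=3
Op 11: F3 acks idx 9 -> match: F0=3 F1=1 F2=2 F3=9; commitIndex=3
Op 12: F1 acks idx 9 -> match: F0=3 F1=9 F2=2 F3=9; commitIndex=9

Answer: 9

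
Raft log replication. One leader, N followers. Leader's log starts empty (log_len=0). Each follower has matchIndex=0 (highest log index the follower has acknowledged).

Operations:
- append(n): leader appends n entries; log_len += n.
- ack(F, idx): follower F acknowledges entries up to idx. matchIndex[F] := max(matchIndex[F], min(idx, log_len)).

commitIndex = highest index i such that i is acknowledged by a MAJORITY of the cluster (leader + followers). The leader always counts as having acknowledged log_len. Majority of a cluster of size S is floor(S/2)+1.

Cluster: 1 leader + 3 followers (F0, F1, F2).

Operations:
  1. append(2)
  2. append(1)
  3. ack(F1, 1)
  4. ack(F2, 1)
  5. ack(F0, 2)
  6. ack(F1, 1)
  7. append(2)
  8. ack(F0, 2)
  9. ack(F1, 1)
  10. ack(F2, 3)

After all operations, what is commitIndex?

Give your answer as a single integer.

Answer: 2

Derivation:
Op 1: append 2 -> log_len=2
Op 2: append 1 -> log_len=3
Op 3: F1 acks idx 1 -> match: F0=0 F1=1 F2=0; commitIndex=0
Op 4: F2 acks idx 1 -> match: F0=0 F1=1 F2=1; commitIndex=1
Op 5: F0 acks idx 2 -> match: F0=2 F1=1 F2=1; commitIndex=1
Op 6: F1 acks idx 1 -> match: F0=2 F1=1 F2=1; commitIndex=1
Op 7: append 2 -> log_len=5
Op 8: F0 acks idx 2 -> match: F0=2 F1=1 F2=1; commitIndex=1
Op 9: F1 acks idx 1 -> match: F0=2 F1=1 F2=1; commitIndex=1
Op 10: F2 acks idx 3 -> match: F0=2 F1=1 F2=3; commitIndex=2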